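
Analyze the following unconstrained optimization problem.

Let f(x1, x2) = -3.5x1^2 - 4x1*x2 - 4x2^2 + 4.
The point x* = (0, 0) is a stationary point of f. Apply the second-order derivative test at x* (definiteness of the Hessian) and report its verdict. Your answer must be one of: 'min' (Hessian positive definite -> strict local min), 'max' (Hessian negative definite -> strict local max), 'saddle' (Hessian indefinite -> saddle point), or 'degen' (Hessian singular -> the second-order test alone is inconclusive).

Compute the Hessian H = grad^2 f:
  H = [[-7, -4], [-4, -8]]
Verify stationarity: grad f(x*) = H x* + g = (0, 0).
Eigenvalues of H: -11.5311, -3.4689.
Both eigenvalues < 0, so H is negative definite -> x* is a strict local max.

max


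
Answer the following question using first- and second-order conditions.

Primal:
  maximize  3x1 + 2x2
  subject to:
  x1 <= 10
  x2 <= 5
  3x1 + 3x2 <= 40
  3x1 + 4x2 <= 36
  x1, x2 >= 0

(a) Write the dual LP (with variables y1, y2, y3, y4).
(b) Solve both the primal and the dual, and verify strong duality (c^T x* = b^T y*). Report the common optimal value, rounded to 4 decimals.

The standard primal-dual pair for 'max c^T x s.t. A x <= b, x >= 0' is:
  Dual:  min b^T y  s.t.  A^T y >= c,  y >= 0.

So the dual LP is:
  minimize  10y1 + 5y2 + 40y3 + 36y4
  subject to:
    y1 + 3y3 + 3y4 >= 3
    y2 + 3y3 + 4y4 >= 2
    y1, y2, y3, y4 >= 0

Solving the primal: x* = (10, 1.5).
  primal value c^T x* = 33.
Solving the dual: y* = (1.5, 0, 0, 0.5).
  dual value b^T y* = 33.
Strong duality: c^T x* = b^T y*. Confirmed.

33


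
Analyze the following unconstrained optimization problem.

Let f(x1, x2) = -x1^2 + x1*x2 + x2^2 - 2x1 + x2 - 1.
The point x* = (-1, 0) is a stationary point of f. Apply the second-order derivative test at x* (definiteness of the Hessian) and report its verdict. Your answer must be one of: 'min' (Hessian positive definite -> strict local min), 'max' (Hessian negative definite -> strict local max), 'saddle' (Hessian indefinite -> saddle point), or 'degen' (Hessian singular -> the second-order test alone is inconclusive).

Compute the Hessian H = grad^2 f:
  H = [[-2, 1], [1, 2]]
Verify stationarity: grad f(x*) = H x* + g = (0, 0).
Eigenvalues of H: -2.2361, 2.2361.
Eigenvalues have mixed signs, so H is indefinite -> x* is a saddle point.

saddle


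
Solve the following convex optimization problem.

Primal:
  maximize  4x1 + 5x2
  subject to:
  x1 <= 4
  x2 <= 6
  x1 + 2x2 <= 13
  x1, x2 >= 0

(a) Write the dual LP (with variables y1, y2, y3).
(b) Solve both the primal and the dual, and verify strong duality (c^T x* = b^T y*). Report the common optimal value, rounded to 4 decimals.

The standard primal-dual pair for 'max c^T x s.t. A x <= b, x >= 0' is:
  Dual:  min b^T y  s.t.  A^T y >= c,  y >= 0.

So the dual LP is:
  minimize  4y1 + 6y2 + 13y3
  subject to:
    y1 + y3 >= 4
    y2 + 2y3 >= 5
    y1, y2, y3 >= 0

Solving the primal: x* = (4, 4.5).
  primal value c^T x* = 38.5.
Solving the dual: y* = (1.5, 0, 2.5).
  dual value b^T y* = 38.5.
Strong duality: c^T x* = b^T y*. Confirmed.

38.5


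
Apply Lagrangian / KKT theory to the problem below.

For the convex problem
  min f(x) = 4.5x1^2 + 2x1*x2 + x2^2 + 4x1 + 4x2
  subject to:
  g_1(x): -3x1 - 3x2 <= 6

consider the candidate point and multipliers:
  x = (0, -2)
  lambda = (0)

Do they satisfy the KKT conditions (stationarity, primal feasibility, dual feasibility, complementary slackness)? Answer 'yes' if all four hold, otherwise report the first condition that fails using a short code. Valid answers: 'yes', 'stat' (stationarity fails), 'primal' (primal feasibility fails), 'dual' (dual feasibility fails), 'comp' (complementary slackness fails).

Gradient of f: grad f(x) = Q x + c = (0, 0)
Constraint values g_i(x) = a_i^T x - b_i:
  g_1((0, -2)) = 0
Stationarity residual: grad f(x) + sum_i lambda_i a_i = (0, 0)
  -> stationarity OK
Primal feasibility (all g_i <= 0): OK
Dual feasibility (all lambda_i >= 0): OK
Complementary slackness (lambda_i * g_i(x) = 0 for all i): OK

Verdict: yes, KKT holds.

yes


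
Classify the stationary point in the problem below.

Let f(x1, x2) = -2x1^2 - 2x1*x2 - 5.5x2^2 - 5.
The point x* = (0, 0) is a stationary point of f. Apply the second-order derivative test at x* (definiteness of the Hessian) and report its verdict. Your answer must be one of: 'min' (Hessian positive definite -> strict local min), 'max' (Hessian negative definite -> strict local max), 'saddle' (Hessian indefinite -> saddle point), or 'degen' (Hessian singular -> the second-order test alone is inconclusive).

Compute the Hessian H = grad^2 f:
  H = [[-4, -2], [-2, -11]]
Verify stationarity: grad f(x*) = H x* + g = (0, 0).
Eigenvalues of H: -11.5311, -3.4689.
Both eigenvalues < 0, so H is negative definite -> x* is a strict local max.

max


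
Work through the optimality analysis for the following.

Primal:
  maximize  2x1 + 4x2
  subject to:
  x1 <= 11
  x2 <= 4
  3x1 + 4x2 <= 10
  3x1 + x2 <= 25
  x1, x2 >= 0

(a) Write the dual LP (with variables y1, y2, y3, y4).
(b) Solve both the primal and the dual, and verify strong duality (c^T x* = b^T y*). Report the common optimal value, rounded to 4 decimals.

The standard primal-dual pair for 'max c^T x s.t. A x <= b, x >= 0' is:
  Dual:  min b^T y  s.t.  A^T y >= c,  y >= 0.

So the dual LP is:
  minimize  11y1 + 4y2 + 10y3 + 25y4
  subject to:
    y1 + 3y3 + 3y4 >= 2
    y2 + 4y3 + y4 >= 4
    y1, y2, y3, y4 >= 0

Solving the primal: x* = (0, 2.5).
  primal value c^T x* = 10.
Solving the dual: y* = (0, 0, 1, 0).
  dual value b^T y* = 10.
Strong duality: c^T x* = b^T y*. Confirmed.

10


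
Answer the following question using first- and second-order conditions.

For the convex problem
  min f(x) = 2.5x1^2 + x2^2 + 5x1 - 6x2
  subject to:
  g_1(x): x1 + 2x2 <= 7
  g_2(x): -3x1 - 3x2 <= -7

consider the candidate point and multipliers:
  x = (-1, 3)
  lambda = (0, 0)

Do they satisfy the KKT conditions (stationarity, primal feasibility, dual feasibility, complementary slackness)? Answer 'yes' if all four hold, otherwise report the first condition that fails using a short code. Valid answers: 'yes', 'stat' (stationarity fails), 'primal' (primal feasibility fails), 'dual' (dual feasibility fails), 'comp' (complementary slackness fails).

Gradient of f: grad f(x) = Q x + c = (0, 0)
Constraint values g_i(x) = a_i^T x - b_i:
  g_1((-1, 3)) = -2
  g_2((-1, 3)) = 1
Stationarity residual: grad f(x) + sum_i lambda_i a_i = (0, 0)
  -> stationarity OK
Primal feasibility (all g_i <= 0): FAILS
Dual feasibility (all lambda_i >= 0): OK
Complementary slackness (lambda_i * g_i(x) = 0 for all i): OK

Verdict: the first failing condition is primal_feasibility -> primal.

primal


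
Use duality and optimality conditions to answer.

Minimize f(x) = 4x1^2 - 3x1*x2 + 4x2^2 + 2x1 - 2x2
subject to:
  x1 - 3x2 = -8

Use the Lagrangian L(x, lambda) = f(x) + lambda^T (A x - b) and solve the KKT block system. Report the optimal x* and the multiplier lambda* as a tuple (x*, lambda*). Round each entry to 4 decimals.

Form the Lagrangian:
  L(x, lambda) = (1/2) x^T Q x + c^T x + lambda^T (A x - b)
Stationarity (grad_x L = 0): Q x + c + A^T lambda = 0.
Primal feasibility: A x = b.

This gives the KKT block system:
  [ Q   A^T ] [ x     ]   [-c ]
  [ A    0  ] [ lambda ] = [ b ]

Solving the linear system:
  x*      = (-0.0645, 2.6452)
  lambda* = (6.4516)
  f(x*)   = 23.0968

x* = (-0.0645, 2.6452), lambda* = (6.4516)


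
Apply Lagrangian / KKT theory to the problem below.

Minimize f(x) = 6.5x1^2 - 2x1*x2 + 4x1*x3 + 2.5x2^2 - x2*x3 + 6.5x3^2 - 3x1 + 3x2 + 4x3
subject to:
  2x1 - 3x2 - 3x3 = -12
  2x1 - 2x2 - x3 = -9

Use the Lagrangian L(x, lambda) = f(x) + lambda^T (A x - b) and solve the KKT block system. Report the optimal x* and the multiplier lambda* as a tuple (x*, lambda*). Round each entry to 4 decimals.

Form the Lagrangian:
  L(x, lambda) = (1/2) x^T Q x + c^T x + lambda^T (A x - b)
Stationarity (grad_x L = 0): Q x + c + A^T lambda = 0.
Primal feasibility: A x = b.

This gives the KKT block system:
  [ Q   A^T ] [ x     ]   [-c ]
  [ A    0  ] [ lambda ] = [ b ]

Solving the linear system:
  x*      = (-1.6509, 2.7988, 0.1006)
  lambda* = (-9.4615, 24.2899)
  f(x*)   = 59.4112

x* = (-1.6509, 2.7988, 0.1006), lambda* = (-9.4615, 24.2899)


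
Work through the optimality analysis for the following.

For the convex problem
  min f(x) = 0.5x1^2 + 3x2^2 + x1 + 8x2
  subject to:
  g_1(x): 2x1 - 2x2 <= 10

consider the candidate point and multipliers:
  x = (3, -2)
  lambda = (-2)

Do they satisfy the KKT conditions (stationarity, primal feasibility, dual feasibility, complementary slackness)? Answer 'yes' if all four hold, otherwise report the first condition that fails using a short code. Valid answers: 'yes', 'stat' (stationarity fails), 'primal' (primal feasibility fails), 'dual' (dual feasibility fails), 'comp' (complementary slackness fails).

Gradient of f: grad f(x) = Q x + c = (4, -4)
Constraint values g_i(x) = a_i^T x - b_i:
  g_1((3, -2)) = 0
Stationarity residual: grad f(x) + sum_i lambda_i a_i = (0, 0)
  -> stationarity OK
Primal feasibility (all g_i <= 0): OK
Dual feasibility (all lambda_i >= 0): FAILS
Complementary slackness (lambda_i * g_i(x) = 0 for all i): OK

Verdict: the first failing condition is dual_feasibility -> dual.

dual


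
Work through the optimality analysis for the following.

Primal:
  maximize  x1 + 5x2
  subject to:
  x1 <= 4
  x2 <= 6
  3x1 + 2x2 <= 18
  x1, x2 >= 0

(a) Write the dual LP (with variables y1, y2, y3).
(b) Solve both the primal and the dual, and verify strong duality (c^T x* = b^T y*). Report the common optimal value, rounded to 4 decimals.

The standard primal-dual pair for 'max c^T x s.t. A x <= b, x >= 0' is:
  Dual:  min b^T y  s.t.  A^T y >= c,  y >= 0.

So the dual LP is:
  minimize  4y1 + 6y2 + 18y3
  subject to:
    y1 + 3y3 >= 1
    y2 + 2y3 >= 5
    y1, y2, y3 >= 0

Solving the primal: x* = (2, 6).
  primal value c^T x* = 32.
Solving the dual: y* = (0, 4.3333, 0.3333).
  dual value b^T y* = 32.
Strong duality: c^T x* = b^T y*. Confirmed.

32


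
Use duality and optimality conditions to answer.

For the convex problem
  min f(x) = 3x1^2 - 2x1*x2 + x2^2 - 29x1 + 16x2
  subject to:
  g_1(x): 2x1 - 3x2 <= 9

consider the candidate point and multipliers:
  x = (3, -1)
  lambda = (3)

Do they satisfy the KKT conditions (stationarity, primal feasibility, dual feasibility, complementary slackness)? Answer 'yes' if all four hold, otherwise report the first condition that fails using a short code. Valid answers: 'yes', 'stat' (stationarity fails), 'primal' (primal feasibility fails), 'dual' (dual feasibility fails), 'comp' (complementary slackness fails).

Gradient of f: grad f(x) = Q x + c = (-9, 8)
Constraint values g_i(x) = a_i^T x - b_i:
  g_1((3, -1)) = 0
Stationarity residual: grad f(x) + sum_i lambda_i a_i = (-3, -1)
  -> stationarity FAILS
Primal feasibility (all g_i <= 0): OK
Dual feasibility (all lambda_i >= 0): OK
Complementary slackness (lambda_i * g_i(x) = 0 for all i): OK

Verdict: the first failing condition is stationarity -> stat.

stat


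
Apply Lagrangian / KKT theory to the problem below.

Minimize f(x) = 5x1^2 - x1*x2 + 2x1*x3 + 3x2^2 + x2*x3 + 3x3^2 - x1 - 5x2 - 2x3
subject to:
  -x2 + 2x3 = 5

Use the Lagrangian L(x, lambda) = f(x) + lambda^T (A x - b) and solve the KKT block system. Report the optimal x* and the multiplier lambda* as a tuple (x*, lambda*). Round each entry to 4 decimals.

Form the Lagrangian:
  L(x, lambda) = (1/2) x^T Q x + c^T x + lambda^T (A x - b)
Stationarity (grad_x L = 0): Q x + c + A^T lambda = 0.
Primal feasibility: A x = b.

This gives the KKT block system:
  [ Q   A^T ] [ x     ]   [-c ]
  [ A    0  ] [ lambda ] = [ b ]

Solving the linear system:
  x*      = (-0.4, -0.4706, 2.2647)
  lambda* = (-5.1588)
  f(x*)   = 12.0088

x* = (-0.4, -0.4706, 2.2647), lambda* = (-5.1588)


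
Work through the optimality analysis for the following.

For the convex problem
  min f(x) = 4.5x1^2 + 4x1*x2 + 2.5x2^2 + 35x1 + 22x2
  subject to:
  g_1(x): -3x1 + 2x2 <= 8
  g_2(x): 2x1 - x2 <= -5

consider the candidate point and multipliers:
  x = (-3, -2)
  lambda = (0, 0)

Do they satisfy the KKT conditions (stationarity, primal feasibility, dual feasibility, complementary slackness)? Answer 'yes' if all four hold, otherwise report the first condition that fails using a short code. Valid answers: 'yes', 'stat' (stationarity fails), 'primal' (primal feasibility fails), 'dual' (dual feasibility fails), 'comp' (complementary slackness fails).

Gradient of f: grad f(x) = Q x + c = (0, 0)
Constraint values g_i(x) = a_i^T x - b_i:
  g_1((-3, -2)) = -3
  g_2((-3, -2)) = 1
Stationarity residual: grad f(x) + sum_i lambda_i a_i = (0, 0)
  -> stationarity OK
Primal feasibility (all g_i <= 0): FAILS
Dual feasibility (all lambda_i >= 0): OK
Complementary slackness (lambda_i * g_i(x) = 0 for all i): OK

Verdict: the first failing condition is primal_feasibility -> primal.

primal


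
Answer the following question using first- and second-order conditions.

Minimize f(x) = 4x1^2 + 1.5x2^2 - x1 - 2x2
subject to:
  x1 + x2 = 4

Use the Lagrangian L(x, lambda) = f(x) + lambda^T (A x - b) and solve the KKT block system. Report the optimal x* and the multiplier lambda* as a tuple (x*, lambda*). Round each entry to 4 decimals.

Form the Lagrangian:
  L(x, lambda) = (1/2) x^T Q x + c^T x + lambda^T (A x - b)
Stationarity (grad_x L = 0): Q x + c + A^T lambda = 0.
Primal feasibility: A x = b.

This gives the KKT block system:
  [ Q   A^T ] [ x     ]   [-c ]
  [ A    0  ] [ lambda ] = [ b ]

Solving the linear system:
  x*      = (1, 3)
  lambda* = (-7)
  f(x*)   = 10.5

x* = (1, 3), lambda* = (-7)


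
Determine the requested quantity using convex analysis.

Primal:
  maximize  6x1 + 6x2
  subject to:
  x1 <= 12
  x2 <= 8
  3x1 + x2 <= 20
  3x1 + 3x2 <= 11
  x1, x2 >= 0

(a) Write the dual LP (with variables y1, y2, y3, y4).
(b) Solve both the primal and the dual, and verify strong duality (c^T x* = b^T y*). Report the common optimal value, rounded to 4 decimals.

The standard primal-dual pair for 'max c^T x s.t. A x <= b, x >= 0' is:
  Dual:  min b^T y  s.t.  A^T y >= c,  y >= 0.

So the dual LP is:
  minimize  12y1 + 8y2 + 20y3 + 11y4
  subject to:
    y1 + 3y3 + 3y4 >= 6
    y2 + y3 + 3y4 >= 6
    y1, y2, y3, y4 >= 0

Solving the primal: x* = (3.6667, 0).
  primal value c^T x* = 22.
Solving the dual: y* = (0, 0, 0, 2).
  dual value b^T y* = 22.
Strong duality: c^T x* = b^T y*. Confirmed.

22


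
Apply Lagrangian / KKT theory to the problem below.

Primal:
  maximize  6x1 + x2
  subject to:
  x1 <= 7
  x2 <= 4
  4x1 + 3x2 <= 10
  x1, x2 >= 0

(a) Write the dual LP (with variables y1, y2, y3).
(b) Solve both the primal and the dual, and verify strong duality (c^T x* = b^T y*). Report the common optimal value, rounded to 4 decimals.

The standard primal-dual pair for 'max c^T x s.t. A x <= b, x >= 0' is:
  Dual:  min b^T y  s.t.  A^T y >= c,  y >= 0.

So the dual LP is:
  minimize  7y1 + 4y2 + 10y3
  subject to:
    y1 + 4y3 >= 6
    y2 + 3y3 >= 1
    y1, y2, y3 >= 0

Solving the primal: x* = (2.5, 0).
  primal value c^T x* = 15.
Solving the dual: y* = (0, 0, 1.5).
  dual value b^T y* = 15.
Strong duality: c^T x* = b^T y*. Confirmed.

15


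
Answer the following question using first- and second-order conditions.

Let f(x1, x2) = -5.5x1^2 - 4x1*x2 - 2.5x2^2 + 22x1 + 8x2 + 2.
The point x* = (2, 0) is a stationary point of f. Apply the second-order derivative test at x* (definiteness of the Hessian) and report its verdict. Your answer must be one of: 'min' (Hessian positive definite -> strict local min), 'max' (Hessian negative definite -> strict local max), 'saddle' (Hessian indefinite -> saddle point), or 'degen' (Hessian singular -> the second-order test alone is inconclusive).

Compute the Hessian H = grad^2 f:
  H = [[-11, -4], [-4, -5]]
Verify stationarity: grad f(x*) = H x* + g = (0, 0).
Eigenvalues of H: -13, -3.
Both eigenvalues < 0, so H is negative definite -> x* is a strict local max.

max


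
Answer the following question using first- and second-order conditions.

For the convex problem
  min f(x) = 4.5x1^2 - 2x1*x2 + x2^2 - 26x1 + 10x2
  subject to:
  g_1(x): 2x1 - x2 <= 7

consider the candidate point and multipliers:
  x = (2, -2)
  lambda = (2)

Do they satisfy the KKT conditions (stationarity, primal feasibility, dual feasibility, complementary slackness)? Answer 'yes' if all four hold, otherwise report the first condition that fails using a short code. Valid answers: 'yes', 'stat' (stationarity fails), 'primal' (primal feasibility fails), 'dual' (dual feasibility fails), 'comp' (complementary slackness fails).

Gradient of f: grad f(x) = Q x + c = (-4, 2)
Constraint values g_i(x) = a_i^T x - b_i:
  g_1((2, -2)) = -1
Stationarity residual: grad f(x) + sum_i lambda_i a_i = (0, 0)
  -> stationarity OK
Primal feasibility (all g_i <= 0): OK
Dual feasibility (all lambda_i >= 0): OK
Complementary slackness (lambda_i * g_i(x) = 0 for all i): FAILS

Verdict: the first failing condition is complementary_slackness -> comp.

comp


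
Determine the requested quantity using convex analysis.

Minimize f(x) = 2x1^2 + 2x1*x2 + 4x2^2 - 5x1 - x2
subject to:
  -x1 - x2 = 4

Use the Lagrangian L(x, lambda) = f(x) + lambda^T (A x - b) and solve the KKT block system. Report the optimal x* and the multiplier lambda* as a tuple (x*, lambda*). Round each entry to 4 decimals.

Form the Lagrangian:
  L(x, lambda) = (1/2) x^T Q x + c^T x + lambda^T (A x - b)
Stationarity (grad_x L = 0): Q x + c + A^T lambda = 0.
Primal feasibility: A x = b.

This gives the KKT block system:
  [ Q   A^T ] [ x     ]   [-c ]
  [ A    0  ] [ lambda ] = [ b ]

Solving the linear system:
  x*      = (-2.5, -1.5)
  lambda* = (-18)
  f(x*)   = 43

x* = (-2.5, -1.5), lambda* = (-18)


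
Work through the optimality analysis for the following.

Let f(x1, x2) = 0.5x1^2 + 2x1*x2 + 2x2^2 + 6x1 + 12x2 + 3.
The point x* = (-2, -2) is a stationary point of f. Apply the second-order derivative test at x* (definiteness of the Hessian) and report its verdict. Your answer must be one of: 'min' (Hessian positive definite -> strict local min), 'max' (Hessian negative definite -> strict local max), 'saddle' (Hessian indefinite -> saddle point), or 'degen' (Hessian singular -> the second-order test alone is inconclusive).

Compute the Hessian H = grad^2 f:
  H = [[1, 2], [2, 4]]
Verify stationarity: grad f(x*) = H x* + g = (0, 0).
Eigenvalues of H: 0, 5.
H has a zero eigenvalue (singular; positive semidefinite but not definite), so H is neither positive definite, negative definite, nor indefinite. The second-order test alone is inconclusive -> degen.
(Indeed, f is constant along the null direction of H through x*, so x* is not a strict local extremum.)

degen


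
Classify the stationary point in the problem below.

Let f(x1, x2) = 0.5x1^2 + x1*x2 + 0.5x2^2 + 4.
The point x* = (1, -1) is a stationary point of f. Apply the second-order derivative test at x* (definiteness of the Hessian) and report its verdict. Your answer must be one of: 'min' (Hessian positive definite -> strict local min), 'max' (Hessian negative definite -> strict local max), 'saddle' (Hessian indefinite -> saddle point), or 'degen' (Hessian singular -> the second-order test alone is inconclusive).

Compute the Hessian H = grad^2 f:
  H = [[1, 1], [1, 1]]
Verify stationarity: grad f(x*) = H x* + g = (0, 0).
Eigenvalues of H: 0, 2.
H has a zero eigenvalue (singular; positive semidefinite but not definite), so H is neither positive definite, negative definite, nor indefinite. The second-order test alone is inconclusive -> degen.
(Indeed, f is constant along the null direction of H through x*, so x* is not a strict local extremum.)

degen


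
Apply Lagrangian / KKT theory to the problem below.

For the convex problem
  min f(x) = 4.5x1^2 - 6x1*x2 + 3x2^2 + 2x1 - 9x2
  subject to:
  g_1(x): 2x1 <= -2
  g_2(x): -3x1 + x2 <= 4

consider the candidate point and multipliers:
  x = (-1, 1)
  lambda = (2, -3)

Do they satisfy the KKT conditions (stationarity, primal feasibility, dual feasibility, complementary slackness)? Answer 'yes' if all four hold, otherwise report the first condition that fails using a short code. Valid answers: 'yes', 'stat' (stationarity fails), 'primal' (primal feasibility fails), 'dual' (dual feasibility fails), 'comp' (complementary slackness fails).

Gradient of f: grad f(x) = Q x + c = (-13, 3)
Constraint values g_i(x) = a_i^T x - b_i:
  g_1((-1, 1)) = 0
  g_2((-1, 1)) = 0
Stationarity residual: grad f(x) + sum_i lambda_i a_i = (0, 0)
  -> stationarity OK
Primal feasibility (all g_i <= 0): OK
Dual feasibility (all lambda_i >= 0): FAILS
Complementary slackness (lambda_i * g_i(x) = 0 for all i): OK

Verdict: the first failing condition is dual_feasibility -> dual.

dual


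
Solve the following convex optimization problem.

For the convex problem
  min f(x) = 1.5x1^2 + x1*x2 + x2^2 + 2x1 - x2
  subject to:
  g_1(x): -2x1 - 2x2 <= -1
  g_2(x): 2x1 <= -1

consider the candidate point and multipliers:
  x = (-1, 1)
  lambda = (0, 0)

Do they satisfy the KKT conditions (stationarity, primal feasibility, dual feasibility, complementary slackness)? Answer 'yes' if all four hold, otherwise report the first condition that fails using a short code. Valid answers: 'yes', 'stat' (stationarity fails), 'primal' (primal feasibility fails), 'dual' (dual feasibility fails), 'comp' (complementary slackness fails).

Gradient of f: grad f(x) = Q x + c = (0, 0)
Constraint values g_i(x) = a_i^T x - b_i:
  g_1((-1, 1)) = 1
  g_2((-1, 1)) = -1
Stationarity residual: grad f(x) + sum_i lambda_i a_i = (0, 0)
  -> stationarity OK
Primal feasibility (all g_i <= 0): FAILS
Dual feasibility (all lambda_i >= 0): OK
Complementary slackness (lambda_i * g_i(x) = 0 for all i): OK

Verdict: the first failing condition is primal_feasibility -> primal.

primal


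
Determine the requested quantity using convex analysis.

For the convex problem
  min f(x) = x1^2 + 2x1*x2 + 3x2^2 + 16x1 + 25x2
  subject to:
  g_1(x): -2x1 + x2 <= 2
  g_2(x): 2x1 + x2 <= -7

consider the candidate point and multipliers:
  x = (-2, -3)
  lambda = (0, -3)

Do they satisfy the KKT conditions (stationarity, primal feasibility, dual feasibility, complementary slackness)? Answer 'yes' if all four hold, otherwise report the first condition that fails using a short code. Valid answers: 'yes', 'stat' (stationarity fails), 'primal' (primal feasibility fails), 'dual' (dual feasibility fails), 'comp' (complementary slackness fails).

Gradient of f: grad f(x) = Q x + c = (6, 3)
Constraint values g_i(x) = a_i^T x - b_i:
  g_1((-2, -3)) = -1
  g_2((-2, -3)) = 0
Stationarity residual: grad f(x) + sum_i lambda_i a_i = (0, 0)
  -> stationarity OK
Primal feasibility (all g_i <= 0): OK
Dual feasibility (all lambda_i >= 0): FAILS
Complementary slackness (lambda_i * g_i(x) = 0 for all i): OK

Verdict: the first failing condition is dual_feasibility -> dual.

dual


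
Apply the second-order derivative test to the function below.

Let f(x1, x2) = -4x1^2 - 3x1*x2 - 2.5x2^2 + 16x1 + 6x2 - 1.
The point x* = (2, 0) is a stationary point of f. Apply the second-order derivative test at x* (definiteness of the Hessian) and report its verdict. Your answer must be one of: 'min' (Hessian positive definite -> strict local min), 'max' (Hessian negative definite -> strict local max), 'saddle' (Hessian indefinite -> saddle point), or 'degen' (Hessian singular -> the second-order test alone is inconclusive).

Compute the Hessian H = grad^2 f:
  H = [[-8, -3], [-3, -5]]
Verify stationarity: grad f(x*) = H x* + g = (0, 0).
Eigenvalues of H: -9.8541, -3.1459.
Both eigenvalues < 0, so H is negative definite -> x* is a strict local max.

max


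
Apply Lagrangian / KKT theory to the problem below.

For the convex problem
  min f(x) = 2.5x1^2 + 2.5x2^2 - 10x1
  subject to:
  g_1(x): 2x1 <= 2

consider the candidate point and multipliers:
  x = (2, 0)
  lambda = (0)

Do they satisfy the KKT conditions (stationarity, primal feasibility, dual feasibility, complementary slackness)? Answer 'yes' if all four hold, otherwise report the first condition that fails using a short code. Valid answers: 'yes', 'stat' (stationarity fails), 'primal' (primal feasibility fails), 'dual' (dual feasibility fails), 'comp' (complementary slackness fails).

Gradient of f: grad f(x) = Q x + c = (0, 0)
Constraint values g_i(x) = a_i^T x - b_i:
  g_1((2, 0)) = 2
Stationarity residual: grad f(x) + sum_i lambda_i a_i = (0, 0)
  -> stationarity OK
Primal feasibility (all g_i <= 0): FAILS
Dual feasibility (all lambda_i >= 0): OK
Complementary slackness (lambda_i * g_i(x) = 0 for all i): OK

Verdict: the first failing condition is primal_feasibility -> primal.

primal


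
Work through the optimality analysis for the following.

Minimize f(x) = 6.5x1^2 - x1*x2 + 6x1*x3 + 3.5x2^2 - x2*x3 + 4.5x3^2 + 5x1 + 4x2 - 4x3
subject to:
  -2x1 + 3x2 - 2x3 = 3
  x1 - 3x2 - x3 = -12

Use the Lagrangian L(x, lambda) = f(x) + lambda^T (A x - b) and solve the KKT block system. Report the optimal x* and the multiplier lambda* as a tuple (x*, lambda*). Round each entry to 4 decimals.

Form the Lagrangian:
  L(x, lambda) = (1/2) x^T Q x + c^T x + lambda^T (A x - b)
Stationarity (grad_x L = 0): Q x + c + A^T lambda = 0.
Primal feasibility: A x = b.

This gives the KKT block system:
  [ Q   A^T ] [ x     ]   [-c ]
  [ A    0  ] [ lambda ] = [ b ]

Solving the linear system:
  x*      = (-2.1419, 2.0481, 3.714)
  lambda* = (2.9794, 8.5675)
  f(x*)   = 38.2494

x* = (-2.1419, 2.0481, 3.714), lambda* = (2.9794, 8.5675)


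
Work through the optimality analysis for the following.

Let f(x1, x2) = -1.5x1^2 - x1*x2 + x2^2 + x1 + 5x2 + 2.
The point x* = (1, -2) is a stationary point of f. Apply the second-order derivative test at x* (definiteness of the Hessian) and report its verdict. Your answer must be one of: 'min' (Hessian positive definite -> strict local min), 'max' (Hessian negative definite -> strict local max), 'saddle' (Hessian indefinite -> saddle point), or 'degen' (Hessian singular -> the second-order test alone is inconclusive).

Compute the Hessian H = grad^2 f:
  H = [[-3, -1], [-1, 2]]
Verify stationarity: grad f(x*) = H x* + g = (0, 0).
Eigenvalues of H: -3.1926, 2.1926.
Eigenvalues have mixed signs, so H is indefinite -> x* is a saddle point.

saddle


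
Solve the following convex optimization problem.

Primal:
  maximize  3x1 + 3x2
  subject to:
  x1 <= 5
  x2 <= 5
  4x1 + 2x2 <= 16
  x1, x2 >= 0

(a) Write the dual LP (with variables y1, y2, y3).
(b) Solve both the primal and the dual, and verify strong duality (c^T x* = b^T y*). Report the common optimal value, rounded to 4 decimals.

The standard primal-dual pair for 'max c^T x s.t. A x <= b, x >= 0' is:
  Dual:  min b^T y  s.t.  A^T y >= c,  y >= 0.

So the dual LP is:
  minimize  5y1 + 5y2 + 16y3
  subject to:
    y1 + 4y3 >= 3
    y2 + 2y3 >= 3
    y1, y2, y3 >= 0

Solving the primal: x* = (1.5, 5).
  primal value c^T x* = 19.5.
Solving the dual: y* = (0, 1.5, 0.75).
  dual value b^T y* = 19.5.
Strong duality: c^T x* = b^T y*. Confirmed.

19.5


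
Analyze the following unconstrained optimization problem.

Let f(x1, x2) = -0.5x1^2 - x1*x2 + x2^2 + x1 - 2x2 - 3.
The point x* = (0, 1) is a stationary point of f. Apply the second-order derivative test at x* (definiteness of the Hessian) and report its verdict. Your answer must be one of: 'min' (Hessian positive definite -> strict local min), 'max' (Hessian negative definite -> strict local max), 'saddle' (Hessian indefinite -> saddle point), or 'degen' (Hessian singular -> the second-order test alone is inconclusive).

Compute the Hessian H = grad^2 f:
  H = [[-1, -1], [-1, 2]]
Verify stationarity: grad f(x*) = H x* + g = (0, 0).
Eigenvalues of H: -1.3028, 2.3028.
Eigenvalues have mixed signs, so H is indefinite -> x* is a saddle point.

saddle


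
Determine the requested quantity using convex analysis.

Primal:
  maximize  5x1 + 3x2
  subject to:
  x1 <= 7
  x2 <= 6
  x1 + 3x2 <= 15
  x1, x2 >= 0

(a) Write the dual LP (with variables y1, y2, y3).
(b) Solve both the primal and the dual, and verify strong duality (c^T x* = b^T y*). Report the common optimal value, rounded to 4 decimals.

The standard primal-dual pair for 'max c^T x s.t. A x <= b, x >= 0' is:
  Dual:  min b^T y  s.t.  A^T y >= c,  y >= 0.

So the dual LP is:
  minimize  7y1 + 6y2 + 15y3
  subject to:
    y1 + y3 >= 5
    y2 + 3y3 >= 3
    y1, y2, y3 >= 0

Solving the primal: x* = (7, 2.6667).
  primal value c^T x* = 43.
Solving the dual: y* = (4, 0, 1).
  dual value b^T y* = 43.
Strong duality: c^T x* = b^T y*. Confirmed.

43


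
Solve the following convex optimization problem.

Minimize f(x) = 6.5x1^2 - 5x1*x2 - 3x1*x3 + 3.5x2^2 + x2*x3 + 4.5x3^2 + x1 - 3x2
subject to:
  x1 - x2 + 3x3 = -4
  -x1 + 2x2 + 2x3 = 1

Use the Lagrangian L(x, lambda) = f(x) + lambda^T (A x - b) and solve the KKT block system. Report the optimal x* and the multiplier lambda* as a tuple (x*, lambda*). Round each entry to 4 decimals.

Form the Lagrangian:
  L(x, lambda) = (1/2) x^T Q x + c^T x + lambda^T (A x - b)
Stationarity (grad_x L = 0): Q x + c + A^T lambda = 0.
Primal feasibility: A x = b.

This gives the KKT block system:
  [ Q   A^T ] [ x     ]   [-c ]
  [ A    0  ] [ lambda ] = [ b ]

Solving the linear system:
  x*      = (-0.1131, 1.3043, -0.8609)
  lambda* = (2.9847, -1.4251)
  f(x*)   = 4.669

x* = (-0.1131, 1.3043, -0.8609), lambda* = (2.9847, -1.4251)


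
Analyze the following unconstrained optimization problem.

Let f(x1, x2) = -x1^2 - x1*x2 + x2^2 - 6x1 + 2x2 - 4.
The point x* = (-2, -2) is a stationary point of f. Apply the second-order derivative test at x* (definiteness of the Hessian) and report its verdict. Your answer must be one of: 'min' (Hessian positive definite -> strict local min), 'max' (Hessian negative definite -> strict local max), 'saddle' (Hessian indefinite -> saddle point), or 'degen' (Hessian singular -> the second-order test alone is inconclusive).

Compute the Hessian H = grad^2 f:
  H = [[-2, -1], [-1, 2]]
Verify stationarity: grad f(x*) = H x* + g = (0, 0).
Eigenvalues of H: -2.2361, 2.2361.
Eigenvalues have mixed signs, so H is indefinite -> x* is a saddle point.

saddle


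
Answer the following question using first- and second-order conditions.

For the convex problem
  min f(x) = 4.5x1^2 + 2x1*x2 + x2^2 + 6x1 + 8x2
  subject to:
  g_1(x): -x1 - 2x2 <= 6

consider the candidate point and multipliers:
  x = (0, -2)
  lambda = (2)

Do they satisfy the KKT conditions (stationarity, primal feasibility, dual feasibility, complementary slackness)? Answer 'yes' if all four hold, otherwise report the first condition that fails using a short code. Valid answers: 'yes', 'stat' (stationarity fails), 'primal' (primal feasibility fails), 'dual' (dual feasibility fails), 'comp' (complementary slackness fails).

Gradient of f: grad f(x) = Q x + c = (2, 4)
Constraint values g_i(x) = a_i^T x - b_i:
  g_1((0, -2)) = -2
Stationarity residual: grad f(x) + sum_i lambda_i a_i = (0, 0)
  -> stationarity OK
Primal feasibility (all g_i <= 0): OK
Dual feasibility (all lambda_i >= 0): OK
Complementary slackness (lambda_i * g_i(x) = 0 for all i): FAILS

Verdict: the first failing condition is complementary_slackness -> comp.

comp


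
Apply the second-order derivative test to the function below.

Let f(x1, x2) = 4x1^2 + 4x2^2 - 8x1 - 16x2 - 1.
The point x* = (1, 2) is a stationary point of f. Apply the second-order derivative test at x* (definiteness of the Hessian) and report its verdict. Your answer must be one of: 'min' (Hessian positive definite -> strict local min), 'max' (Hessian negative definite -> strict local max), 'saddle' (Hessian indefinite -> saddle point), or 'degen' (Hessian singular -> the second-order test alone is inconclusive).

Compute the Hessian H = grad^2 f:
  H = [[8, 0], [0, 8]]
Verify stationarity: grad f(x*) = H x* + g = (0, 0).
Eigenvalues of H: 8, 8.
Both eigenvalues > 0, so H is positive definite -> x* is a strict local min.

min


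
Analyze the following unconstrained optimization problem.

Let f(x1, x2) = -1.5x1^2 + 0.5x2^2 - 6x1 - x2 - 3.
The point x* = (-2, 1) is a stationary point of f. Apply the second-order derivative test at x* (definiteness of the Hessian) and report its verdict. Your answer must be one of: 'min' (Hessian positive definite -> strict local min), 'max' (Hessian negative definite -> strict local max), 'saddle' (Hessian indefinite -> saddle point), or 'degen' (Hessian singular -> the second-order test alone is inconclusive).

Compute the Hessian H = grad^2 f:
  H = [[-3, 0], [0, 1]]
Verify stationarity: grad f(x*) = H x* + g = (0, 0).
Eigenvalues of H: -3, 1.
Eigenvalues have mixed signs, so H is indefinite -> x* is a saddle point.

saddle


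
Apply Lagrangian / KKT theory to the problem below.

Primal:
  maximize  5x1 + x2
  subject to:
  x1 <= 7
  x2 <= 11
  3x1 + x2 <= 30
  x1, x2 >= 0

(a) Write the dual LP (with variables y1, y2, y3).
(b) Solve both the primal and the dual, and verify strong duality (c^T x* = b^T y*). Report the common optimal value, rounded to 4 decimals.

The standard primal-dual pair for 'max c^T x s.t. A x <= b, x >= 0' is:
  Dual:  min b^T y  s.t.  A^T y >= c,  y >= 0.

So the dual LP is:
  minimize  7y1 + 11y2 + 30y3
  subject to:
    y1 + 3y3 >= 5
    y2 + y3 >= 1
    y1, y2, y3 >= 0

Solving the primal: x* = (7, 9).
  primal value c^T x* = 44.
Solving the dual: y* = (2, 0, 1).
  dual value b^T y* = 44.
Strong duality: c^T x* = b^T y*. Confirmed.

44


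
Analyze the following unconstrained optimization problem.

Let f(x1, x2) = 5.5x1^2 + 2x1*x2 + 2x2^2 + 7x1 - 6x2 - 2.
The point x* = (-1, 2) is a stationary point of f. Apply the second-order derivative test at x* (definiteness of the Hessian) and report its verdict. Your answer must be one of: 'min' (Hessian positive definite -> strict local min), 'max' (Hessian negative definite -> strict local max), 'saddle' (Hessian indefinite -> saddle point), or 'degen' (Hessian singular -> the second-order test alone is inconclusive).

Compute the Hessian H = grad^2 f:
  H = [[11, 2], [2, 4]]
Verify stationarity: grad f(x*) = H x* + g = (0, 0).
Eigenvalues of H: 3.4689, 11.5311.
Both eigenvalues > 0, so H is positive definite -> x* is a strict local min.

min


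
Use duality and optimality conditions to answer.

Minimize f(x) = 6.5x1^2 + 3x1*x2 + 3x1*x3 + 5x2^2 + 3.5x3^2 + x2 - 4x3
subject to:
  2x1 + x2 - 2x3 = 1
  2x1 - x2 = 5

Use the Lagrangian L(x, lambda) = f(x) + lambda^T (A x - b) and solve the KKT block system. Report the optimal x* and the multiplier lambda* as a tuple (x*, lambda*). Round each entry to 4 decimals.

Form the Lagrangian:
  L(x, lambda) = (1/2) x^T Q x + c^T x + lambda^T (A x - b)
Stationarity (grad_x L = 0): Q x + c + A^T lambda = 0.
Primal feasibility: A x = b.

This gives the KKT block system:
  [ Q   A^T ] [ x     ]   [-c ]
  [ A    0  ] [ lambda ] = [ b ]

Solving the linear system:
  x*      = (1.6381, -1.7238, 0.2762)
  lambda* = (1.4238, -9.9)
  f(x*)   = 22.6238

x* = (1.6381, -1.7238, 0.2762), lambda* = (1.4238, -9.9)


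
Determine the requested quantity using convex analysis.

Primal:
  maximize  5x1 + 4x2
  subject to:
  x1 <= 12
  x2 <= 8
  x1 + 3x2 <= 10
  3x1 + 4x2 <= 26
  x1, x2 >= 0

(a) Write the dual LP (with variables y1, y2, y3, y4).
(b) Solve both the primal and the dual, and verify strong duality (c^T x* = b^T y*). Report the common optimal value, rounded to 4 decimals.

The standard primal-dual pair for 'max c^T x s.t. A x <= b, x >= 0' is:
  Dual:  min b^T y  s.t.  A^T y >= c,  y >= 0.

So the dual LP is:
  minimize  12y1 + 8y2 + 10y3 + 26y4
  subject to:
    y1 + y3 + 3y4 >= 5
    y2 + 3y3 + 4y4 >= 4
    y1, y2, y3, y4 >= 0

Solving the primal: x* = (8.6667, 0).
  primal value c^T x* = 43.3333.
Solving the dual: y* = (0, 0, 0, 1.6667).
  dual value b^T y* = 43.3333.
Strong duality: c^T x* = b^T y*. Confirmed.

43.3333


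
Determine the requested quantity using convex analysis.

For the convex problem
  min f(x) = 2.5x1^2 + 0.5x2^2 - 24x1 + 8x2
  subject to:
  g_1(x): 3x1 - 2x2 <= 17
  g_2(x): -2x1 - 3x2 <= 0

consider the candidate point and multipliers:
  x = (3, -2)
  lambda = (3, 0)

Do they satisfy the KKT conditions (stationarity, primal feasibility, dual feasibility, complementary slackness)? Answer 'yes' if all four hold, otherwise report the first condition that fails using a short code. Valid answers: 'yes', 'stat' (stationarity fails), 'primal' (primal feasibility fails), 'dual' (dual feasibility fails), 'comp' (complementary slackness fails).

Gradient of f: grad f(x) = Q x + c = (-9, 6)
Constraint values g_i(x) = a_i^T x - b_i:
  g_1((3, -2)) = -4
  g_2((3, -2)) = 0
Stationarity residual: grad f(x) + sum_i lambda_i a_i = (0, 0)
  -> stationarity OK
Primal feasibility (all g_i <= 0): OK
Dual feasibility (all lambda_i >= 0): OK
Complementary slackness (lambda_i * g_i(x) = 0 for all i): FAILS

Verdict: the first failing condition is complementary_slackness -> comp.

comp


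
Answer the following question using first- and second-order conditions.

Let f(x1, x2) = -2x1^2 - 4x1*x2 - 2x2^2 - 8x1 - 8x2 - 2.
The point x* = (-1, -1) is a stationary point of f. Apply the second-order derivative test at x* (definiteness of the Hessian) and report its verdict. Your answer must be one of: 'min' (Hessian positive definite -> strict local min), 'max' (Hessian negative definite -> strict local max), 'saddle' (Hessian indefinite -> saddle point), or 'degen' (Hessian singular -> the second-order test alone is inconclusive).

Compute the Hessian H = grad^2 f:
  H = [[-4, -4], [-4, -4]]
Verify stationarity: grad f(x*) = H x* + g = (0, 0).
Eigenvalues of H: -8, 0.
H has a zero eigenvalue (singular; negative semidefinite but not definite), so H is neither positive definite, negative definite, nor indefinite. The second-order test alone is inconclusive -> degen.
(Indeed, f is constant along the null direction of H through x*, so x* is not a strict local extremum.)

degen


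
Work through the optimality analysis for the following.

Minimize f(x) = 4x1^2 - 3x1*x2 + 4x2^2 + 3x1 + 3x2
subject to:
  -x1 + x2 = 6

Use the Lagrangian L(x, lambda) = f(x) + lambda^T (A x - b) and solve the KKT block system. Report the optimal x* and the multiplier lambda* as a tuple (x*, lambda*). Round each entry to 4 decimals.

Form the Lagrangian:
  L(x, lambda) = (1/2) x^T Q x + c^T x + lambda^T (A x - b)
Stationarity (grad_x L = 0): Q x + c + A^T lambda = 0.
Primal feasibility: A x = b.

This gives the KKT block system:
  [ Q   A^T ] [ x     ]   [-c ]
  [ A    0  ] [ lambda ] = [ b ]

Solving the linear system:
  x*      = (-3.6, 2.4)
  lambda* = (-33)
  f(x*)   = 97.2

x* = (-3.6, 2.4), lambda* = (-33)


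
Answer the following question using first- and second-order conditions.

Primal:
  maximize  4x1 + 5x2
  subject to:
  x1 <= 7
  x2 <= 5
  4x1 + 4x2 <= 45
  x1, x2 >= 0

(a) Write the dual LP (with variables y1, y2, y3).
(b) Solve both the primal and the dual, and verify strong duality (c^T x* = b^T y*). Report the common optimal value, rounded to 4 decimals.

The standard primal-dual pair for 'max c^T x s.t. A x <= b, x >= 0' is:
  Dual:  min b^T y  s.t.  A^T y >= c,  y >= 0.

So the dual LP is:
  minimize  7y1 + 5y2 + 45y3
  subject to:
    y1 + 4y3 >= 4
    y2 + 4y3 >= 5
    y1, y2, y3 >= 0

Solving the primal: x* = (6.25, 5).
  primal value c^T x* = 50.
Solving the dual: y* = (0, 1, 1).
  dual value b^T y* = 50.
Strong duality: c^T x* = b^T y*. Confirmed.

50


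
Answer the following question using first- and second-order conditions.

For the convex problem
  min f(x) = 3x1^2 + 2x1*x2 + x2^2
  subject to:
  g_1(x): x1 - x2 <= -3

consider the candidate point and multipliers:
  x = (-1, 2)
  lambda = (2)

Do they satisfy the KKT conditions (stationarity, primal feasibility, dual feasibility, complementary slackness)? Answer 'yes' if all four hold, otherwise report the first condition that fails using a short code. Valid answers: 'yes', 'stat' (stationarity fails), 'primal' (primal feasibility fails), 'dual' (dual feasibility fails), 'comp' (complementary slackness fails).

Gradient of f: grad f(x) = Q x + c = (-2, 2)
Constraint values g_i(x) = a_i^T x - b_i:
  g_1((-1, 2)) = 0
Stationarity residual: grad f(x) + sum_i lambda_i a_i = (0, 0)
  -> stationarity OK
Primal feasibility (all g_i <= 0): OK
Dual feasibility (all lambda_i >= 0): OK
Complementary slackness (lambda_i * g_i(x) = 0 for all i): OK

Verdict: yes, KKT holds.

yes
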